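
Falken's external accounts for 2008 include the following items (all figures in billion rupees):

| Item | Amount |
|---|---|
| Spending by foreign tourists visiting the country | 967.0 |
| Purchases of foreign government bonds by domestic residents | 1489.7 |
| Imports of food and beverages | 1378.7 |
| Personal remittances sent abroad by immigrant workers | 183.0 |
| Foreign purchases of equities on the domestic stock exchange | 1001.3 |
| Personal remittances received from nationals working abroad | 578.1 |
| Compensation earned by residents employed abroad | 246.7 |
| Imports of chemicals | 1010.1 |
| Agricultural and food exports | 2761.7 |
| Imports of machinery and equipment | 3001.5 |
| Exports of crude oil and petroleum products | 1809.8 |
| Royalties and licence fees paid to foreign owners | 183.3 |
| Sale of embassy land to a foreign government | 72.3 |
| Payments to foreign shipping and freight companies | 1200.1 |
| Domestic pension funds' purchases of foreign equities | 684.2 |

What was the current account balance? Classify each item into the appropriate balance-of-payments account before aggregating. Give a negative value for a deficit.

Goods: -1378.7 - 3001.5 + 1809.8 - 1010.1 + 2761.7 = -818.8
Services: -183.3 - 1200.1 + 967.0 = -416.4
Primary income: 246.7
Secondary income: 578.1 - 183.0 = 395.1
Current account = (-818.8) + (-416.4) + 246.7 + 395.1 = -593.4
(Excluded from the current account — financial account: purchases of foreign government bonds by domestic residents 1489.7, foreign purchases of equities on the domestic stock exchange 1001.3, domestic pension funds' purchases of foreign equities 684.2; capital account: sale of embassy land to a foreign government 72.3.)

-593.4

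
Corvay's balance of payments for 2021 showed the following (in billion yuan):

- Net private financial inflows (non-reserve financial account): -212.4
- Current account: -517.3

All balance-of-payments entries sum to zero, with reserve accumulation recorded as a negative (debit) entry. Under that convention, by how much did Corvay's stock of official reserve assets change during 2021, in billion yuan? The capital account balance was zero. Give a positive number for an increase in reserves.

Official reserve transactions balance = -((-517.3) + (-212.4)) = 729.7
An accumulation of reserves is recorded as a debit (negative entry), so the change in the stock of reserves is the negative of that balance.
Change in official reserves = -(729.7) = -729.7

-729.7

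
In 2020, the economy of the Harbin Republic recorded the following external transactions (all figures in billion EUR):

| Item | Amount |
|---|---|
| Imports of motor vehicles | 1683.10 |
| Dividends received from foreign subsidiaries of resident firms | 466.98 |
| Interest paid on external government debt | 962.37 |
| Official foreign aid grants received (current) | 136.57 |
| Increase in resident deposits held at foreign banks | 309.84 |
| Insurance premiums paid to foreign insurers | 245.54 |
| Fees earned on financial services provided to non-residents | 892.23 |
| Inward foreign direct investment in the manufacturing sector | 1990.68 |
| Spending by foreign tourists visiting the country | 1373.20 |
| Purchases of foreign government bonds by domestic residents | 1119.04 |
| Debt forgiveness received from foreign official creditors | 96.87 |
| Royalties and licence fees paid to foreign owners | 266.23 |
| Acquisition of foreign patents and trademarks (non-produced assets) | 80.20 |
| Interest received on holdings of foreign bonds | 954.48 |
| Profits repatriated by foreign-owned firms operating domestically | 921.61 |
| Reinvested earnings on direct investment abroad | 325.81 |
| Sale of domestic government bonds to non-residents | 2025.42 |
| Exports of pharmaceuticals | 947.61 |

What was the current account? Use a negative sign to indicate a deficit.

Goods: 947.61 - 1683.10 = -735.49
Services: -245.54 + 1373.20 - 266.23 + 892.23 = 1753.66
Primary income: 325.81 + 466.98 - 921.61 - 962.37 + 954.48 = -136.71
Secondary income: 136.57
Current account = (-735.49) + 1753.66 + (-136.71) + 136.57 = 1018.03
(Excluded from the current account — financial account: increase in resident deposits held at foreign banks 309.84, inward foreign direct investment in the manufacturing sector 1990.68, purchases of foreign government bonds by domestic residents 1119.04, sale of domestic government bonds to non-residents 2025.42; capital account: debt forgiveness received from foreign official creditors 96.87, acquisition of foreign patents and trademarks (non-produced assets) 80.20.)

1018.03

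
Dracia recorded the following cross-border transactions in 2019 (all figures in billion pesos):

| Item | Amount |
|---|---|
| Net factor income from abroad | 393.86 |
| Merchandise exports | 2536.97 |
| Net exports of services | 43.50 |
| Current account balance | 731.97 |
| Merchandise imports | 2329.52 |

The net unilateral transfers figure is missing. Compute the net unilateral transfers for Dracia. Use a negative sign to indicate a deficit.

Current account = goods balance + services balance + net primary income + net secondary income
Sum of the known components = 644.81
Net unilateral transfers = CA - (known components) = 731.97 - 644.81 = 87.16

87.16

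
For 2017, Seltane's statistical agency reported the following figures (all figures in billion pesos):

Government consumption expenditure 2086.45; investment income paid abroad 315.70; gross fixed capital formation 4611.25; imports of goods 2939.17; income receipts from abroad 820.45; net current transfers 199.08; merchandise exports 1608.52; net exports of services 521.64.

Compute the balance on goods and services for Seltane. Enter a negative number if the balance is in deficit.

-809.01

Goods balance = 1608.52 - 2939.17 = -1330.65
Services balance = 521.64
Trade balance (goods + services) = -1330.65 + 521.64 = -809.01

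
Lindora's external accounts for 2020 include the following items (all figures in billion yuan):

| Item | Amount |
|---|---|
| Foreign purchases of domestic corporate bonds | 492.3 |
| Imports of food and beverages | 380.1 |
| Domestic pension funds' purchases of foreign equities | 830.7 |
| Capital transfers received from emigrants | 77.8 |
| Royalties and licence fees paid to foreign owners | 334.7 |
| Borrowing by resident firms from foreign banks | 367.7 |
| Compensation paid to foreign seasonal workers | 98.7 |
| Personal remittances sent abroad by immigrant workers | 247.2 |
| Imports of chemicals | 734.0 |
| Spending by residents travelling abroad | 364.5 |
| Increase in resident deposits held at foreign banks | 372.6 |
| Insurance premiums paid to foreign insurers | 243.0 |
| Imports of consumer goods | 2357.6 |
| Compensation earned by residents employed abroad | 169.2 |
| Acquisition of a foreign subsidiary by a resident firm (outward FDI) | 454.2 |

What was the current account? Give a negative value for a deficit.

-4590.6

Goods: -380.1 - 2357.6 - 734.0 = -3471.7
Services: -334.7 - 364.5 - 243.0 = -942.2
Primary income: 169.2 - 98.7 = 70.5
Secondary income: -247.2
Current account = (-3471.7) + (-942.2) + 70.5 + (-247.2) = -4590.6
(Excluded from the current account — financial account: foreign purchases of domestic corporate bonds 492.3, domestic pension funds' purchases of foreign equities 830.7, borrowing by resident firms from foreign banks 367.7, increase in resident deposits held at foreign banks 372.6, acquisition of a foreign subsidiary by a resident firm (outward FDI) 454.2; capital account: capital transfers received from emigrants 77.8.)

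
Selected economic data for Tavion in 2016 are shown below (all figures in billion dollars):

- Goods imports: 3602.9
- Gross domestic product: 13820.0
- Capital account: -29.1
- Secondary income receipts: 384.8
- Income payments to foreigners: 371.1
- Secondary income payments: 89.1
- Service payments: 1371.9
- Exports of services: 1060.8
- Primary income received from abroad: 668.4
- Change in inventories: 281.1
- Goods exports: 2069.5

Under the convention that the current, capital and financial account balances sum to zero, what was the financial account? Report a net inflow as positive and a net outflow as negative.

1280.6

Goods balance = 2069.5 - 3602.9 = -1533.4
Services balance = 1060.8 - 1371.9 = -311.1
Trade balance (goods + services) = -1533.4 + (-311.1) = -1844.5
Net primary income = 668.4 - 371.1 = 297.3
Net secondary income = 384.8 - 89.1 = 295.7
Current account = -1844.5 + 297.3 + 295.7 = -1251.5
Financial account = -(-1251.5 + (-29.1)) = 1280.6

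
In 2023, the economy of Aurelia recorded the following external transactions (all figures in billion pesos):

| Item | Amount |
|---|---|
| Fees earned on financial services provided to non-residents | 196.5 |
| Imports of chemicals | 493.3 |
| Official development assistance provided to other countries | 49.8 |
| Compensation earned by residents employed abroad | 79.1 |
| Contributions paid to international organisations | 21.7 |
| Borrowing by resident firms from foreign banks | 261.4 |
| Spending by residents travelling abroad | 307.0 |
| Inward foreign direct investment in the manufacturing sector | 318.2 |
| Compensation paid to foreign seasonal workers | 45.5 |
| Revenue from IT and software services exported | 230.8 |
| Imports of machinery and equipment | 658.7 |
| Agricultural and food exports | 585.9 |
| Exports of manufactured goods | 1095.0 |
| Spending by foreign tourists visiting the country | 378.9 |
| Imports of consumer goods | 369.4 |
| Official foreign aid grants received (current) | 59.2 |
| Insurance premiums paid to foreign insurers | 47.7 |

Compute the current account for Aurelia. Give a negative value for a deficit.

Goods: -369.4 + 585.9 - 493.3 - 658.7 + 1095.0 = 159.5
Services: 230.8 - 307.0 + 378.9 - 47.7 + 196.5 = 451.5
Primary income: 79.1 - 45.5 = 33.6
Secondary income: 59.2 - 21.7 - 49.8 = -12.3
Current account = 159.5 + 451.5 + 33.6 + (-12.3) = 632.3
(Excluded from the current account — financial account: borrowing by resident firms from foreign banks 261.4, inward foreign direct investment in the manufacturing sector 318.2.)

632.3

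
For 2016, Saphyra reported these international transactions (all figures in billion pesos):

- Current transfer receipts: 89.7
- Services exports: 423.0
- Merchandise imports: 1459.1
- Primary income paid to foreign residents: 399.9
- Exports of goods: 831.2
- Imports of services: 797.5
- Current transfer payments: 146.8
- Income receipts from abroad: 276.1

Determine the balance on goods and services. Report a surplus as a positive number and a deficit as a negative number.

Goods balance = 831.2 - 1459.1 = -627.9
Services balance = 423.0 - 797.5 = -374.5
Trade balance (goods + services) = -627.9 + (-374.5) = -1002.4

-1002.4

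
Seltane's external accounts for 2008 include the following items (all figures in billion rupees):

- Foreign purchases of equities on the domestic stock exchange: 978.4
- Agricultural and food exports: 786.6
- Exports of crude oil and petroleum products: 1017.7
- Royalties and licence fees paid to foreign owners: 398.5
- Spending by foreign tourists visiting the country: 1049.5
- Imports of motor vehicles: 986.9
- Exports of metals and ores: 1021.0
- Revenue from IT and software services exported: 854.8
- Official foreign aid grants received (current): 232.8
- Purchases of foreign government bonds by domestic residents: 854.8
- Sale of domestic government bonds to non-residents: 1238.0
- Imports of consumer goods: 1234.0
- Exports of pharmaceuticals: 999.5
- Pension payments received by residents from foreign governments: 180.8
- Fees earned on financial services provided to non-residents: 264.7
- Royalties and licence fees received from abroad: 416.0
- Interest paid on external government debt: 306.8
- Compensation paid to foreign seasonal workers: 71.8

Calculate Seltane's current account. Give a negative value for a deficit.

Goods: 1017.7 - 1234.0 + 786.6 + 999.5 + 1021.0 - 986.9 = 1603.9
Services: 1049.5 + 416.0 + 854.8 + 264.7 - 398.5 = 2186.5
Primary income: -306.8 - 71.8 = -378.6
Secondary income: 232.8 + 180.8 = 413.6
Current account = 1603.9 + 2186.5 + (-378.6) + 413.6 = 3825.4
(Excluded from the current account — financial account: foreign purchases of equities on the domestic stock exchange 978.4, purchases of foreign government bonds by domestic residents 854.8, sale of domestic government bonds to non-residents 1238.0.)

3825.4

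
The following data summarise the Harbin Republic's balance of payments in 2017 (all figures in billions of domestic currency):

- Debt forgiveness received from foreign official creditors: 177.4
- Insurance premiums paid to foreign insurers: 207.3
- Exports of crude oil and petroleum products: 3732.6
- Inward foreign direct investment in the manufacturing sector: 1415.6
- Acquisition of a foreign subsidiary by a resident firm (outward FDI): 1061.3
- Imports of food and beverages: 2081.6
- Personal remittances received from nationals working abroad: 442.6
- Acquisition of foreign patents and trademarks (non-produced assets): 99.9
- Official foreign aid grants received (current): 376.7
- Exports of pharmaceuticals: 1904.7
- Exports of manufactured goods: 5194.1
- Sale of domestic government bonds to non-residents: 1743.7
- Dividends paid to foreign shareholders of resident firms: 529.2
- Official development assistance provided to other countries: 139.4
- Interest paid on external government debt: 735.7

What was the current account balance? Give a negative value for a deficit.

7957.5

Goods: 3732.6 + 5194.1 + 1904.7 - 2081.6 = 8749.8
Services: -207.3
Primary income: -735.7 - 529.2 = -1264.9
Secondary income: -139.4 + 442.6 + 376.7 = 679.9
Current account = 8749.8 + (-207.3) + (-1264.9) + 679.9 = 7957.5
(Excluded from the current account — capital account: debt forgiveness received from foreign official creditors 177.4, acquisition of foreign patents and trademarks (non-produced assets) 99.9; financial account: inward foreign direct investment in the manufacturing sector 1415.6, acquisition of a foreign subsidiary by a resident firm (outward FDI) 1061.3, sale of domestic government bonds to non-residents 1743.7.)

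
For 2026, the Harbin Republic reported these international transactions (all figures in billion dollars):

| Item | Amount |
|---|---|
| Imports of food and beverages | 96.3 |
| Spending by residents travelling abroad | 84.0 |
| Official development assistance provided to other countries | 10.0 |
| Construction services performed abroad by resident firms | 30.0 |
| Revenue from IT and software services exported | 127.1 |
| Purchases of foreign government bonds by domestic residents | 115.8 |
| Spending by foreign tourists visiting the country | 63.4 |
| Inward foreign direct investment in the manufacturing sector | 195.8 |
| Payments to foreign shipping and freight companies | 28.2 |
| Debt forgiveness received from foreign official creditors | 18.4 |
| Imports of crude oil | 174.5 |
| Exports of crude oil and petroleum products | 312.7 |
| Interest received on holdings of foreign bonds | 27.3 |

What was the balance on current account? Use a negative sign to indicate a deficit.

167.5

Goods: -96.3 - 174.5 + 312.7 = 41.9
Services: -28.2 + 30.0 + 127.1 - 84.0 + 63.4 = 108.3
Primary income: 27.3
Secondary income: -10.0
Current account = 41.9 + 108.3 + 27.3 + (-10.0) = 167.5
(Excluded from the current account — financial account: purchases of foreign government bonds by domestic residents 115.8, inward foreign direct investment in the manufacturing sector 195.8; capital account: debt forgiveness received from foreign official creditors 18.4.)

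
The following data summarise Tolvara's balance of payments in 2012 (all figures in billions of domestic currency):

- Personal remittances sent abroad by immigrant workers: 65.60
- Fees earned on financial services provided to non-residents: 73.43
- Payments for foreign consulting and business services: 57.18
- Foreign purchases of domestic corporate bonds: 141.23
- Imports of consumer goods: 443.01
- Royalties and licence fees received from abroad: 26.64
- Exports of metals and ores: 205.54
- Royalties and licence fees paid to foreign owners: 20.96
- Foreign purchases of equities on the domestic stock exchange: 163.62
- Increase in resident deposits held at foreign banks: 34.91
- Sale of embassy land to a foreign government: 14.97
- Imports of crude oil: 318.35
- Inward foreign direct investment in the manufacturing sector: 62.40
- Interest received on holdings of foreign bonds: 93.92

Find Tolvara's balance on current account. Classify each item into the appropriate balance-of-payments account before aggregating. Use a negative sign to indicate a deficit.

Goods: 205.54 - 443.01 - 318.35 = -555.82
Services: -57.18 + 26.64 + 73.43 - 20.96 = 21.93
Primary income: 93.92
Secondary income: -65.60
Current account = (-555.82) + 21.93 + 93.92 + (-65.60) = -505.57
(Excluded from the current account — financial account: foreign purchases of domestic corporate bonds 141.23, foreign purchases of equities on the domestic stock exchange 163.62, increase in resident deposits held at foreign banks 34.91, inward foreign direct investment in the manufacturing sector 62.40; capital account: sale of embassy land to a foreign government 14.97.)

-505.57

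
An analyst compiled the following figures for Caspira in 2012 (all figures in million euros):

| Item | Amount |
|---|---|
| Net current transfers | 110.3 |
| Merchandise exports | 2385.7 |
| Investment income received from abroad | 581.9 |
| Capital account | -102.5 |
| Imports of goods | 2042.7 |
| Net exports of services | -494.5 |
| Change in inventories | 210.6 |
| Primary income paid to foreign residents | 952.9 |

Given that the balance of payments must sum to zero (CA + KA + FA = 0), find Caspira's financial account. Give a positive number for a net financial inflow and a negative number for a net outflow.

514.7

Goods balance = 2385.7 - 2042.7 = 343.0
Services balance = -494.5
Trade balance (goods + services) = 343.0 + (-494.5) = -151.5
Net primary income = 581.9 - 952.9 = -371.0
Net secondary income = 110.3
Current account = -151.5 + (-371.0) + 110.3 = -412.2
Financial account = -(-412.2 + (-102.5)) = 514.7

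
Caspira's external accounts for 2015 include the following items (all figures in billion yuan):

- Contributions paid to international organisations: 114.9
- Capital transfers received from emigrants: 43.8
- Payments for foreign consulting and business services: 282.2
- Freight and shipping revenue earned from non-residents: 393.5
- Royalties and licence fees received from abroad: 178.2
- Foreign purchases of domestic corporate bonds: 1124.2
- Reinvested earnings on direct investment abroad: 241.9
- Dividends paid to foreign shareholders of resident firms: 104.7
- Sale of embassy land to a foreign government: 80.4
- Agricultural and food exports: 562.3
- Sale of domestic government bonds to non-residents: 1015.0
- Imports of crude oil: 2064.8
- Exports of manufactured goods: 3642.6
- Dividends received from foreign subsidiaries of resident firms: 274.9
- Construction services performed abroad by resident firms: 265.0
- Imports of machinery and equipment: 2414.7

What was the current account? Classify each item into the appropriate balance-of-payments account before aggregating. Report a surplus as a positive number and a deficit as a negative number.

577.1

Goods: 562.3 - 2064.8 + 3642.6 - 2414.7 = -274.6
Services: 393.5 + 265.0 - 282.2 + 178.2 = 554.5
Primary income: 241.9 - 104.7 + 274.9 = 412.1
Secondary income: -114.9
Current account = (-274.6) + 554.5 + 412.1 + (-114.9) = 577.1
(Excluded from the current account — capital account: capital transfers received from emigrants 43.8, sale of embassy land to a foreign government 80.4; financial account: foreign purchases of domestic corporate bonds 1124.2, sale of domestic government bonds to non-residents 1015.0.)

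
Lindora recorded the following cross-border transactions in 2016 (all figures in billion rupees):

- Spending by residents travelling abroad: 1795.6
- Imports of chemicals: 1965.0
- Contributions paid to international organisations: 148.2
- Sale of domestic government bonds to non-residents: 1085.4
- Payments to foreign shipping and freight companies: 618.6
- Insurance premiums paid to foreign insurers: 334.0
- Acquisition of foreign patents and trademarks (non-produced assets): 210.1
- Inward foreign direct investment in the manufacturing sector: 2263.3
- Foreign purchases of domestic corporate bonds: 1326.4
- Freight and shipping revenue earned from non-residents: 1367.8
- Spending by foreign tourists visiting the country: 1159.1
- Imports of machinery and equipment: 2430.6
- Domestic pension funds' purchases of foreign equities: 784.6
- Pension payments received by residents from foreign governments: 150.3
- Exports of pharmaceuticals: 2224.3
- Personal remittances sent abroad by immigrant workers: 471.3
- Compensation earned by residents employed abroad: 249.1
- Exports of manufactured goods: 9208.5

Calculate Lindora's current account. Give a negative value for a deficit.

6595.8

Goods: -1965.0 + 9208.5 + 2224.3 - 2430.6 = 7037.2
Services: -334.0 + 1367.8 + 1159.1 - 618.6 - 1795.6 = -221.3
Primary income: 249.1
Secondary income: -148.2 - 471.3 + 150.3 = -469.2
Current account = 7037.2 + (-221.3) + 249.1 + (-469.2) = 6595.8
(Excluded from the current account — financial account: sale of domestic government bonds to non-residents 1085.4, inward foreign direct investment in the manufacturing sector 2263.3, foreign purchases of domestic corporate bonds 1326.4, domestic pension funds' purchases of foreign equities 784.6; capital account: acquisition of foreign patents and trademarks (non-produced assets) 210.1.)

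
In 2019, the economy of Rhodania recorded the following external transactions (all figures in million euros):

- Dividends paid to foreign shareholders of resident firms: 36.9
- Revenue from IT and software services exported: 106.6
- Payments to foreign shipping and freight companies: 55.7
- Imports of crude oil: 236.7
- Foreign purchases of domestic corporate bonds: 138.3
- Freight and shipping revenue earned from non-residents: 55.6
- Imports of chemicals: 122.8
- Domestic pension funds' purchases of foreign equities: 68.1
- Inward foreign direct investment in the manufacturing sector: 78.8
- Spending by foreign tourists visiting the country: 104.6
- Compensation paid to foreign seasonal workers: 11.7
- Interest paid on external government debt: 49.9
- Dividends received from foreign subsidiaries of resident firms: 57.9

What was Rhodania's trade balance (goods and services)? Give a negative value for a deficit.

-148.4

Goods: -236.7 - 122.8 = -359.5
Services: 55.6 + 106.6 + 104.6 - 55.7 = 211.1
Trade balance = -359.5 + 211.1 = -148.4
(Excluded from the trade balance — primary income: dividends paid to foreign shareholders of resident firms 36.9, compensation paid to foreign seasonal workers 11.7, interest paid on external government debt 49.9, dividends received from foreign subsidiaries of resident firms 57.9; financial account: foreign purchases of domestic corporate bonds 138.3, domestic pension funds' purchases of foreign equities 68.1, inward foreign direct investment in the manufacturing sector 78.8.)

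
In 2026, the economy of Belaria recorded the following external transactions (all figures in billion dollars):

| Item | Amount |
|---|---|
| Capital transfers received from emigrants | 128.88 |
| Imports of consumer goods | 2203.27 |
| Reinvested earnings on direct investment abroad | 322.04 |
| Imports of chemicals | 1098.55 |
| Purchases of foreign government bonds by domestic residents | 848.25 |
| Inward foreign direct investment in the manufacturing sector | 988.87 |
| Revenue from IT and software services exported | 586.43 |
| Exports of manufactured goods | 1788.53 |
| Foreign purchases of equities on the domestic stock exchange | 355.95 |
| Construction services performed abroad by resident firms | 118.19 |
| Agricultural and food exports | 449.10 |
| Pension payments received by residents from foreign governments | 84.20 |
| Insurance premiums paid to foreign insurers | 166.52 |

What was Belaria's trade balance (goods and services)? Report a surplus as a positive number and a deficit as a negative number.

-526.09

Goods: -2203.27 + 1788.53 + 449.10 - 1098.55 = -1064.19
Services: 118.19 - 166.52 + 586.43 = 538.10
Trade balance = -1064.19 + 538.10 = -526.09
(Excluded from the trade balance — capital account: capital transfers received from emigrants 128.88; primary income: reinvested earnings on direct investment abroad 322.04; financial account: purchases of foreign government bonds by domestic residents 848.25, inward foreign direct investment in the manufacturing sector 988.87, foreign purchases of equities on the domestic stock exchange 355.95; secondary income: pension payments received by residents from foreign governments 84.20.)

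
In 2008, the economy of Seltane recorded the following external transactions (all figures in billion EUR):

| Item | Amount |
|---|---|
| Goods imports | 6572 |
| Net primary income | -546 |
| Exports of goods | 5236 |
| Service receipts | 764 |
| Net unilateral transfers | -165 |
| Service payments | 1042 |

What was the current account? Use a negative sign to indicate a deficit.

-2325

Goods balance = 5236 - 6572 = -1336
Services balance = 764 - 1042 = -278
Trade balance (goods + services) = -1336 + (-278) = -1614
Net primary income = -546
Net secondary income = -165
Current account = -1614 + (-546) + (-165) = -2325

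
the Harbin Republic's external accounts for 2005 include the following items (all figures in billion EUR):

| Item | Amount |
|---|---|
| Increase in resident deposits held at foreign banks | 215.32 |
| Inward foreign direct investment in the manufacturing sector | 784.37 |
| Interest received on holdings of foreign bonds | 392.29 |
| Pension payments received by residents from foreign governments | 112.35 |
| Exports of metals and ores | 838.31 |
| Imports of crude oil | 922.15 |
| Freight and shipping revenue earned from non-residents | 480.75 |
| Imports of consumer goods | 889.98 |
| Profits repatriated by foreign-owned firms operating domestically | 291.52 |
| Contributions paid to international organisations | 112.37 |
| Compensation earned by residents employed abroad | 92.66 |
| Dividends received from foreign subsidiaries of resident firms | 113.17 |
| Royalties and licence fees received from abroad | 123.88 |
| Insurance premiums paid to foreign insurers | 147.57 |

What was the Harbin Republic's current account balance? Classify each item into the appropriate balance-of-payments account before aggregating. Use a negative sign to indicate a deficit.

Goods: 838.31 - 889.98 - 922.15 = -973.82
Services: 123.88 - 147.57 + 480.75 = 457.06
Primary income: 113.17 - 291.52 + 92.66 + 392.29 = 306.60
Secondary income: 112.35 - 112.37 = -0.02
Current account = (-973.82) + 457.06 + 306.60 + (-0.02) = -210.18
(Excluded from the current account — financial account: increase in resident deposits held at foreign banks 215.32, inward foreign direct investment in the manufacturing sector 784.37.)

-210.18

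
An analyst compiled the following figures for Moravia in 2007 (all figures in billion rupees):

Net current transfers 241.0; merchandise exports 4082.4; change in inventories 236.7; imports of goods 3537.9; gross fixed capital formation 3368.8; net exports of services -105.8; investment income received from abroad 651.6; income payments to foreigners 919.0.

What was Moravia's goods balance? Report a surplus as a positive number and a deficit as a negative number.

Goods balance = 4082.4 - 3537.9 = 544.5

544.5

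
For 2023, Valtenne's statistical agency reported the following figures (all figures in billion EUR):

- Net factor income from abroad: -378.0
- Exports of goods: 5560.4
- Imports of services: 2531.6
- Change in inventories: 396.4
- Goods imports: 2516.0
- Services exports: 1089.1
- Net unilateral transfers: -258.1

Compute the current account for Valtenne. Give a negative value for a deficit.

Goods balance = 5560.4 - 2516.0 = 3044.4
Services balance = 1089.1 - 2531.6 = -1442.5
Trade balance (goods + services) = 3044.4 + (-1442.5) = 1601.9
Net primary income = -378.0
Net secondary income = -258.1
Current account = 1601.9 + (-378.0) + (-258.1) = 965.8

965.8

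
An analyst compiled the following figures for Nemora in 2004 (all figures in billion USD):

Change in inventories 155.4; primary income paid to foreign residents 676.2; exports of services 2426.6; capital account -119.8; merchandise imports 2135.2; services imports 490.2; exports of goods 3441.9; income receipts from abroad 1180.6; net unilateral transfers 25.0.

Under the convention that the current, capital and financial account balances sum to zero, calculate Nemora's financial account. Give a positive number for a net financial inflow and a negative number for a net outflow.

-3652.7

Goods balance = 3441.9 - 2135.2 = 1306.7
Services balance = 2426.6 - 490.2 = 1936.4
Trade balance (goods + services) = 1306.7 + 1936.4 = 3243.1
Net primary income = 1180.6 - 676.2 = 504.4
Net secondary income = 25.0
Current account = 3243.1 + 504.4 + 25.0 = 3772.5
Financial account = -(3772.5 + (-119.8)) = -3652.7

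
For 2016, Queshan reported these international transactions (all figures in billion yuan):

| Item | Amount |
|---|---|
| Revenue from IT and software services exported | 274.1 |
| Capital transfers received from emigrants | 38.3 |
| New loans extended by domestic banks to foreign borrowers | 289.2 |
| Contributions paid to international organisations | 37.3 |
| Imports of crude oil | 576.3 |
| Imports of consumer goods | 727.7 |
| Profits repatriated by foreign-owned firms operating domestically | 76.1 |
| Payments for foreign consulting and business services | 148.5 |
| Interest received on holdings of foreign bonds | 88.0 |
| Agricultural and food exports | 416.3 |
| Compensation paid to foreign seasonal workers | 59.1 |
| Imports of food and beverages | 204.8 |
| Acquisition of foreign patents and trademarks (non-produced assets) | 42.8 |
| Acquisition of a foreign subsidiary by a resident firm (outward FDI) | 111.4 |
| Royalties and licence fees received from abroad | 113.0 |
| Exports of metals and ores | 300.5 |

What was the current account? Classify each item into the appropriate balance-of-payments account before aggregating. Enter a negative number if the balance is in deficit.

-637.9

Goods: 416.3 - 727.7 + 300.5 - 204.8 - 576.3 = -792.0
Services: -148.5 + 274.1 + 113.0 = 238.6
Primary income: -59.1 - 76.1 + 88.0 = -47.2
Secondary income: -37.3
Current account = (-792.0) + 238.6 + (-47.2) + (-37.3) = -637.9
(Excluded from the current account — capital account: capital transfers received from emigrants 38.3, acquisition of foreign patents and trademarks (non-produced assets) 42.8; financial account: new loans extended by domestic banks to foreign borrowers 289.2, acquisition of a foreign subsidiary by a resident firm (outward FDI) 111.4.)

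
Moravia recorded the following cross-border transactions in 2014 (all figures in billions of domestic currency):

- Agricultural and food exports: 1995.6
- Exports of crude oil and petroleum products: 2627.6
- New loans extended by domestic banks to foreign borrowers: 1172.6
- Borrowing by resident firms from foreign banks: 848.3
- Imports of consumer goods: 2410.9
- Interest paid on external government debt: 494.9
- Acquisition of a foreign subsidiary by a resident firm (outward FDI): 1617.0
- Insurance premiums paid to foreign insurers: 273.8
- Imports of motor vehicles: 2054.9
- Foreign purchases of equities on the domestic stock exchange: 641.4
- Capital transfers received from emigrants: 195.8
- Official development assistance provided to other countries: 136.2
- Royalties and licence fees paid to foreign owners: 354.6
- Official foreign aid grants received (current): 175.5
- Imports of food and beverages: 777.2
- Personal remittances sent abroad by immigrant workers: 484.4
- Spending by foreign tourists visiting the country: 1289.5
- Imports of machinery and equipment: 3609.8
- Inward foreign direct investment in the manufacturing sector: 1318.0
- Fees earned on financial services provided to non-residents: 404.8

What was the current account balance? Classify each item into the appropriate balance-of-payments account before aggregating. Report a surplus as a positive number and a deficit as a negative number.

-4103.7

Goods: 1995.6 - 2054.9 - 2410.9 + 2627.6 - 777.2 - 3609.8 = -4229.6
Services: -354.6 - 273.8 + 1289.5 + 404.8 = 1065.9
Primary income: -494.9
Secondary income: -136.2 + 175.5 - 484.4 = -445.1
Current account = (-4229.6) + 1065.9 + (-494.9) + (-445.1) = -4103.7
(Excluded from the current account — financial account: new loans extended by domestic banks to foreign borrowers 1172.6, borrowing by resident firms from foreign banks 848.3, acquisition of a foreign subsidiary by a resident firm (outward FDI) 1617.0, foreign purchases of equities on the domestic stock exchange 641.4, inward foreign direct investment in the manufacturing sector 1318.0; capital account: capital transfers received from emigrants 195.8.)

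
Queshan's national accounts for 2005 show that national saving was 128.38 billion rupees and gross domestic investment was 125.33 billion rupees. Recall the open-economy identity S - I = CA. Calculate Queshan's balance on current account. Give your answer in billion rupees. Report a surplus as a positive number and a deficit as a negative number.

CA = S - I = 128.38 - 125.33 = 3.05

3.05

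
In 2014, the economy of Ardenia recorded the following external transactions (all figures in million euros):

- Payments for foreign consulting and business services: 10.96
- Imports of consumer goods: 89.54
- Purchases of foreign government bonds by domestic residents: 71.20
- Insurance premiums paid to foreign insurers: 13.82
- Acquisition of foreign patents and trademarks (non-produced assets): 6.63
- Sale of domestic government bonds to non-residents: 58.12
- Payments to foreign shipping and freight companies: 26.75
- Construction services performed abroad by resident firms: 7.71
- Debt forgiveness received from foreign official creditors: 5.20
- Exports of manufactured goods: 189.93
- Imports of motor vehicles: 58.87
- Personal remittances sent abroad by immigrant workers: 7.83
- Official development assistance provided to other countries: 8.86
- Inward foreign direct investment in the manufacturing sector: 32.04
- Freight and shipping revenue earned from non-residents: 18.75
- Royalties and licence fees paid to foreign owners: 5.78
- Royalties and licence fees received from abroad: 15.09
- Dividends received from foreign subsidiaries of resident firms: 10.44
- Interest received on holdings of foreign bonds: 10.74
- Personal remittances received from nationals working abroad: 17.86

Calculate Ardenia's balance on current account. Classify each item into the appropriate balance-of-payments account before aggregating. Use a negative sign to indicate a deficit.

Goods: 189.93 - 58.87 - 89.54 = 41.52
Services: 7.71 + 15.09 + 18.75 - 10.96 - 5.78 - 26.75 - 13.82 = -15.76
Primary income: 10.44 + 10.74 = 21.18
Secondary income: -8.86 - 7.83 + 17.86 = 1.17
Current account = 41.52 + (-15.76) + 21.18 + 1.17 = 48.11
(Excluded from the current account — financial account: purchases of foreign government bonds by domestic residents 71.20, sale of domestic government bonds to non-residents 58.12, inward foreign direct investment in the manufacturing sector 32.04; capital account: acquisition of foreign patents and trademarks (non-produced assets) 6.63, debt forgiveness received from foreign official creditors 5.20.)

48.11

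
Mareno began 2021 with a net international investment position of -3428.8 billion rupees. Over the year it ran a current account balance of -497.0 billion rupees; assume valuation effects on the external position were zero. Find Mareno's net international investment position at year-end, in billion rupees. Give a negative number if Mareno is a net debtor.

-3925.8

With no valuation effects, change in NIIP = current account = -497.0
End-of-year NIIP = -3428.8 + (-497.0) = -3925.8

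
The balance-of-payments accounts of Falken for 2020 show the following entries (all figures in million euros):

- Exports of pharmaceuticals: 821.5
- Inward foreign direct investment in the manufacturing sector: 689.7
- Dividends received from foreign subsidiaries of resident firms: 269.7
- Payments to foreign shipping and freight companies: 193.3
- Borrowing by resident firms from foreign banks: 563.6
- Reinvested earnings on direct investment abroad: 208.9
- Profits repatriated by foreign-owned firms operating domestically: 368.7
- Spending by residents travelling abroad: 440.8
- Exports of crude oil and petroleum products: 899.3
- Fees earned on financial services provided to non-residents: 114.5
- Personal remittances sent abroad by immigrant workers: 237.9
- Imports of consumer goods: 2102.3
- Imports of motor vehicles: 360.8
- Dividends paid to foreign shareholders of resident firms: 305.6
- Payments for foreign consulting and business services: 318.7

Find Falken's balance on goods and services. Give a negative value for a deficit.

-1580.6

Goods: 899.3 - 360.8 + 821.5 - 2102.3 = -742.3
Services: -318.7 - 193.3 - 440.8 + 114.5 = -838.3
Trade balance = -742.3 + (-838.3) = -1580.6
(Excluded from the trade balance — financial account: inward foreign direct investment in the manufacturing sector 689.7, borrowing by resident firms from foreign banks 563.6; primary income: dividends received from foreign subsidiaries of resident firms 269.7, reinvested earnings on direct investment abroad 208.9, profits repatriated by foreign-owned firms operating domestically 368.7, dividends paid to foreign shareholders of resident firms 305.6; secondary income: personal remittances sent abroad by immigrant workers 237.9.)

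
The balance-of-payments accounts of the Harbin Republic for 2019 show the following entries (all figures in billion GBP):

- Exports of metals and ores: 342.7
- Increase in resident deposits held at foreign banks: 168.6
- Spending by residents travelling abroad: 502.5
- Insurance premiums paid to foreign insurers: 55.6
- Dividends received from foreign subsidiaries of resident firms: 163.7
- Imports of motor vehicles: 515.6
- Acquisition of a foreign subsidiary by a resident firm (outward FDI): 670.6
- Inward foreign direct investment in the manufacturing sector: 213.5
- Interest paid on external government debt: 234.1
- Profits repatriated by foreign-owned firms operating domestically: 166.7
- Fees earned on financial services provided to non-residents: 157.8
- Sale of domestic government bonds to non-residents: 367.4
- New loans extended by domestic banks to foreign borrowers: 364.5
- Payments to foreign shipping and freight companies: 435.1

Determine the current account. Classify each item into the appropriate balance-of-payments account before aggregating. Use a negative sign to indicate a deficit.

Goods: -515.6 + 342.7 = -172.9
Services: -55.6 - 435.1 + 157.8 - 502.5 = -835.4
Primary income: 163.7 - 234.1 - 166.7 = -237.1
Current account = (-172.9) + (-835.4) + (-237.1) = -1245.4
(Excluded from the current account — financial account: increase in resident deposits held at foreign banks 168.6, acquisition of a foreign subsidiary by a resident firm (outward FDI) 670.6, inward foreign direct investment in the manufacturing sector 213.5, sale of domestic government bonds to non-residents 367.4, new loans extended by domestic banks to foreign borrowers 364.5.)

-1245.4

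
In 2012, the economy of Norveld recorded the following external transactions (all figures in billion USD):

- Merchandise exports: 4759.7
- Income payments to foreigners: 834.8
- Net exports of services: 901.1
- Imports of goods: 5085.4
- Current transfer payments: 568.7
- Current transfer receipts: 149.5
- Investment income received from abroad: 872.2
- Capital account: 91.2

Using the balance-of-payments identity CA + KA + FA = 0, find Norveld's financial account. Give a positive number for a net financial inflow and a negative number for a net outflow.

Goods balance = 4759.7 - 5085.4 = -325.7
Services balance = 901.1
Trade balance (goods + services) = -325.7 + 901.1 = 575.4
Net primary income = 872.2 - 834.8 = 37.4
Net secondary income = 149.5 - 568.7 = -419.2
Current account = 575.4 + 37.4 + (-419.2) = 193.6
Financial account = -(193.6 + 91.2) = -284.8

-284.8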